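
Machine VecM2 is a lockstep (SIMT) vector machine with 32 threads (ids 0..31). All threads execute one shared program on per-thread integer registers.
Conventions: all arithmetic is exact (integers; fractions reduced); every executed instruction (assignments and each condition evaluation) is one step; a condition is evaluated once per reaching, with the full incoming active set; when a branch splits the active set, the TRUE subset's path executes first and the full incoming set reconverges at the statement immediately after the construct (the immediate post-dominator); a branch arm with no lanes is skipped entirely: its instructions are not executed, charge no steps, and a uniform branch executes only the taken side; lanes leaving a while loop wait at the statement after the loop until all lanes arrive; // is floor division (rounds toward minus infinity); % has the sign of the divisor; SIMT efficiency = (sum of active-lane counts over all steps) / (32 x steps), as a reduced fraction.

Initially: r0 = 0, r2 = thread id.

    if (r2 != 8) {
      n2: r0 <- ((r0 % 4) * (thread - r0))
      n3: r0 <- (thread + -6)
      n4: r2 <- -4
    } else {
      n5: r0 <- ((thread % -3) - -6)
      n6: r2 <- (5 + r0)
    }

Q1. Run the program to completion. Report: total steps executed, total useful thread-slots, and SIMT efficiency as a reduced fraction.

Answer: 6 steps, 127 useful, 127/192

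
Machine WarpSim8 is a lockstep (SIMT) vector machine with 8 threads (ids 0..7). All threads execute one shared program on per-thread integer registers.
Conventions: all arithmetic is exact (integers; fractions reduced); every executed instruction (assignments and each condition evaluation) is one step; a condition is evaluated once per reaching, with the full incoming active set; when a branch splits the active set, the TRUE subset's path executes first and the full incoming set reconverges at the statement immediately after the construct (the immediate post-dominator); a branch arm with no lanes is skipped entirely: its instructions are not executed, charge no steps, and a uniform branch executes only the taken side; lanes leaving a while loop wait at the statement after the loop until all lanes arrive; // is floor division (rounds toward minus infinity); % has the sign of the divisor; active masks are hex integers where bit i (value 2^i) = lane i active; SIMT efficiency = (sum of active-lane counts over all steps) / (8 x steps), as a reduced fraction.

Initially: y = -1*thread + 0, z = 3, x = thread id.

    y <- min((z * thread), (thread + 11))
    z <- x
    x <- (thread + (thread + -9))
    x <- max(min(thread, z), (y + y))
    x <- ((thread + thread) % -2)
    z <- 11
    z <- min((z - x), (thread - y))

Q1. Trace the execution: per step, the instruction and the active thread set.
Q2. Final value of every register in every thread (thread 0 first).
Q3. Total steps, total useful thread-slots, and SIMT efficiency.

step 0: y <- min((z * thread), (thread + 11)) 0xff
step 1: z <- x                       0xff
step 2: x <- (thread + (thread + -9)) 0xff
step 3: x <- max(min(thread, z), (y + y)) 0xff
step 4: x <- ((thread + thread) % -2) 0xff
step 5: z <- 11                      0xff
step 6: z <- min((z - x), (thread - y)) 0xff

Answer: 7 steps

y: 0,3,6,9,12,15,17,18
z: 0,-2,-4,-6,-8,-10,-11,-11
x: 0,0,0,0,0,0,0,0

steps = 7; useful = 56; efficiency = 56/56 = 1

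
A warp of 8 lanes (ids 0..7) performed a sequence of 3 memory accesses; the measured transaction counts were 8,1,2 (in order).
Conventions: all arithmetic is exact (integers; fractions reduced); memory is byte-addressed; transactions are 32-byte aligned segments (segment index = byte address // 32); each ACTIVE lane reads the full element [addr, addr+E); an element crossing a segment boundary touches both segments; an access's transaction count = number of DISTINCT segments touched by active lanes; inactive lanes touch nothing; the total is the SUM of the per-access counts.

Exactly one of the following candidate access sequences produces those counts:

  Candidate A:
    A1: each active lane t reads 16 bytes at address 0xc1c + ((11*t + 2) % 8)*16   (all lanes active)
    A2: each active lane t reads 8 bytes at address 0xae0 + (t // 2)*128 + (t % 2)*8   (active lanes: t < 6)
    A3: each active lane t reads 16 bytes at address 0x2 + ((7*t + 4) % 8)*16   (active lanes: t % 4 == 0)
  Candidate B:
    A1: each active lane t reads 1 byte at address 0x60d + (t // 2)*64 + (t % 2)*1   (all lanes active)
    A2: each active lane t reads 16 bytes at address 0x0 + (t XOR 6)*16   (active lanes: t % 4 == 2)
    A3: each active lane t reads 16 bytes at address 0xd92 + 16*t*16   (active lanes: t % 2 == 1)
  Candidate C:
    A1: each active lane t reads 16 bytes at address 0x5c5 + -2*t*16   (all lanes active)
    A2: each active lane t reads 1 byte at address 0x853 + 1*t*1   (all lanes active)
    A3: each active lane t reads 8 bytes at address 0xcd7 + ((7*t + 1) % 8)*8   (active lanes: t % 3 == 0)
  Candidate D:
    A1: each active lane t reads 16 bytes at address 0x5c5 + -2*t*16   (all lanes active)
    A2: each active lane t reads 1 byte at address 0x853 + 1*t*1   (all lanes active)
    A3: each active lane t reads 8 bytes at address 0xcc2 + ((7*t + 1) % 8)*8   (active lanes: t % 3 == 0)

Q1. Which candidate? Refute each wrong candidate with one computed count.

A: A1 gives 5 transactions, not 8
B: A1 gives 4 transactions, not 8
C: A3 gives 3 transactions, not 2
D: all counts match (8,1,2)

Answer: D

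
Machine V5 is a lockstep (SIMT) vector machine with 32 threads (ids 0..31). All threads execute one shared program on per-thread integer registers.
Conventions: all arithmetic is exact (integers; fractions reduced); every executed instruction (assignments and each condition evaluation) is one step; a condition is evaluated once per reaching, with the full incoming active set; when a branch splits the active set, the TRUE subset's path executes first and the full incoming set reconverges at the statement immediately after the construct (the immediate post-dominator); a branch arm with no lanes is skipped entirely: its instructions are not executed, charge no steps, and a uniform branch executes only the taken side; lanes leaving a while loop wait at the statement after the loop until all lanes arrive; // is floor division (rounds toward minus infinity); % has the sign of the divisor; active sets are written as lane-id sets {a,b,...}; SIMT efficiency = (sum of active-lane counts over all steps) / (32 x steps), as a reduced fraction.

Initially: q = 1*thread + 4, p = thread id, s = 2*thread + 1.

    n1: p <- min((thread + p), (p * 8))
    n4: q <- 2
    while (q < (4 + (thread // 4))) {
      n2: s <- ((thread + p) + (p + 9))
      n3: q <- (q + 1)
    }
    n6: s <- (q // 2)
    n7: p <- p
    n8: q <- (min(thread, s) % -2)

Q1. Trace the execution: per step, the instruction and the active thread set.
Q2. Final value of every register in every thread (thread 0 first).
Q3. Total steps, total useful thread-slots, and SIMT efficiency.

step 0: p <- min((thread + p), (p * 8)) {0,1,2,3,4,5,6,7,8,9,10,11,12,13,14,15,16,17,18,19,20,21,22,23,24,25,26,27,28,29,30,31}
step 1: q <- 2                       {0,1,2,3,4,5,6,7,8,9,10,11,12,13,14,15,16,17,18,19,20,21,22,23,24,25,26,27,28,29,30,31}
step 2: eval (q < (4 + (thread // 4))) {0,1,2,3,4,5,6,7,8,9,10,11,12,13,14,15,16,17,18,19,20,21,22,23,24,25,26,27,28,29,30,31}
step 3: s <- ((thread + p) + (p + 9)) {0,1,2,3,4,5,6,7,8,9,10,11,12,13,14,15,16,17,18,19,20,21,22,23,24,25,26,27,28,29,30,31}
step 4: q <- (q + 1)                 {0,1,2,3,4,5,6,7,8,9,10,11,12,13,14,15,16,17,18,19,20,21,22,23,24,25,26,27,28,29,30,31}
step 5: eval (q < (4 + (thread // 4))) {0,1,2,3,4,5,6,7,8,9,10,11,12,13,14,15,16,17,18,19,20,21,22,23,24,25,26,27,28,29,30,31}
step 6: s <- ((thread + p) + (p + 9)) {0,1,2,3,4,5,6,7,8,9,10,11,12,13,14,15,16,17,18,19,20,21,22,23,24,25,26,27,28,29,30,31}
step 7: q <- (q + 1)                 {0,1,2,3,4,5,6,7,8,9,10,11,12,13,14,15,16,17,18,19,20,21,22,23,24,25,26,27,28,29,30,31}
step 8: eval (q < (4 + (thread // 4))) {0,1,2,3,4,5,6,7,8,9,10,11,12,13,14,15,16,17,18,19,20,21,22,23,24,25,26,27,28,29,30,31}
step 9: s <- ((thread + p) + (p + 9)) {4,5,6,7,8,9,10,11,12,13,14,15,16,17,18,19,20,21,22,23,24,25,26,27,28,29,30,31}
step 10: q <- (q + 1)                 {4,5,6,7,8,9,10,11,12,13,14,15,16,17,18,19,20,21,22,23,24,25,26,27,28,29,30,31}
step 11: eval (q < (4 + (thread // 4))) {4,5,6,7,8,9,10,11,12,13,14,15,16,17,18,19,20,21,22,23,24,25,26,27,28,29,30,31}
step 12: s <- ((thread + p) + (p + 9)) {8,9,10,11,12,13,14,15,16,17,18,19,20,21,22,23,24,25,26,27,28,29,30,31}
step 13: q <- (q + 1)                 {8,9,10,11,12,13,14,15,16,17,18,19,20,21,22,23,24,25,26,27,28,29,30,31}
step 14: eval (q < (4 + (thread // 4))) {8,9,10,11,12,13,14,15,16,17,18,19,20,21,22,23,24,25,26,27,28,29,30,31}
step 15: s <- ((thread + p) + (p + 9)) {12,13,14,15,16,17,18,19,20,21,22,23,24,25,26,27,28,29,30,31}
step 16: q <- (q + 1)                 {12,13,14,15,16,17,18,19,20,21,22,23,24,25,26,27,28,29,30,31}
step 17: eval (q < (4 + (thread // 4))) {12,13,14,15,16,17,18,19,20,21,22,23,24,25,26,27,28,29,30,31}
step 18: s <- ((thread + p) + (p + 9)) {16,17,18,19,20,21,22,23,24,25,26,27,28,29,30,31}
step 19: q <- (q + 1)                 {16,17,18,19,20,21,22,23,24,25,26,27,28,29,30,31}
step 20: eval (q < (4 + (thread // 4))) {16,17,18,19,20,21,22,23,24,25,26,27,28,29,30,31}
step 21: s <- ((thread + p) + (p + 9)) {20,21,22,23,24,25,26,27,28,29,30,31}
step 22: q <- (q + 1)                 {20,21,22,23,24,25,26,27,28,29,30,31}
step 23: eval (q < (4 + (thread // 4))) {20,21,22,23,24,25,26,27,28,29,30,31}
step 24: s <- ((thread + p) + (p + 9)) {24,25,26,27,28,29,30,31}
step 25: q <- (q + 1)                 {24,25,26,27,28,29,30,31}
step 26: eval (q < (4 + (thread // 4))) {24,25,26,27,28,29,30,31}
step 27: s <- ((thread + p) + (p + 9)) {28,29,30,31}
step 28: q <- (q + 1)                 {28,29,30,31}
step 29: eval (q < (4 + (thread // 4))) {28,29,30,31}
step 30: s <- (q // 2)                {0,1,2,3,4,5,6,7,8,9,10,11,12,13,14,15,16,17,18,19,20,21,22,23,24,25,26,27,28,29,30,31}
step 31: p <- p                       {0,1,2,3,4,5,6,7,8,9,10,11,12,13,14,15,16,17,18,19,20,21,22,23,24,25,26,27,28,29,30,31}
step 32: q <- (min(thread, s) % -2)   {0,1,2,3,4,5,6,7,8,9,10,11,12,13,14,15,16,17,18,19,20,21,22,23,24,25,26,27,28,29,30,31}

Answer: 33 steps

q: 0,-1,0,0,0,0,0,0,-1,-1,-1,-1,-1,-1,-1,-1,0,0,0,0,0,0,0,0,-1,-1,-1,-1,-1,-1,-1,-1
p: 0,2,4,6,8,10,12,14,16,18,20,22,24,26,28,30,32,34,36,38,40,42,44,46,48,50,52,54,56,58,60,62
s: 2,2,2,2,2,2,2,2,3,3,3,3,3,3,3,3,4,4,4,4,4,4,4,4,5,5,5,5,5,5,5,5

steps = 33; useful = 720; efficiency = 720/1056 = 15/22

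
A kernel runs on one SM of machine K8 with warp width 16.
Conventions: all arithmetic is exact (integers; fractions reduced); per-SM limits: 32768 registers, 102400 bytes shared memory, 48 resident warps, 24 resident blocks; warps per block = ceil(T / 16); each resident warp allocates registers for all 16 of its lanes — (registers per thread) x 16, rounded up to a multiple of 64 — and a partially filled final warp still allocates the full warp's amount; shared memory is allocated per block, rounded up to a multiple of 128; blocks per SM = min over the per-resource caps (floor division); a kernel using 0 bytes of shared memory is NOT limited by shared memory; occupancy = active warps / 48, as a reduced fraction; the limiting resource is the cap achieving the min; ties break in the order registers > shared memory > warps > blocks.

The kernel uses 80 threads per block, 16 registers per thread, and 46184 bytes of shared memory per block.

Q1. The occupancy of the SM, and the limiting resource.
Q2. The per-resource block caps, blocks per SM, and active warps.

Answer: occupancy 5/24, limited by shared memory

registers: 25 blocks
shared memory: 2 blocks
warps: 9 blocks
blocks: 24 blocks

Answer: 2 blocks, 10 active warps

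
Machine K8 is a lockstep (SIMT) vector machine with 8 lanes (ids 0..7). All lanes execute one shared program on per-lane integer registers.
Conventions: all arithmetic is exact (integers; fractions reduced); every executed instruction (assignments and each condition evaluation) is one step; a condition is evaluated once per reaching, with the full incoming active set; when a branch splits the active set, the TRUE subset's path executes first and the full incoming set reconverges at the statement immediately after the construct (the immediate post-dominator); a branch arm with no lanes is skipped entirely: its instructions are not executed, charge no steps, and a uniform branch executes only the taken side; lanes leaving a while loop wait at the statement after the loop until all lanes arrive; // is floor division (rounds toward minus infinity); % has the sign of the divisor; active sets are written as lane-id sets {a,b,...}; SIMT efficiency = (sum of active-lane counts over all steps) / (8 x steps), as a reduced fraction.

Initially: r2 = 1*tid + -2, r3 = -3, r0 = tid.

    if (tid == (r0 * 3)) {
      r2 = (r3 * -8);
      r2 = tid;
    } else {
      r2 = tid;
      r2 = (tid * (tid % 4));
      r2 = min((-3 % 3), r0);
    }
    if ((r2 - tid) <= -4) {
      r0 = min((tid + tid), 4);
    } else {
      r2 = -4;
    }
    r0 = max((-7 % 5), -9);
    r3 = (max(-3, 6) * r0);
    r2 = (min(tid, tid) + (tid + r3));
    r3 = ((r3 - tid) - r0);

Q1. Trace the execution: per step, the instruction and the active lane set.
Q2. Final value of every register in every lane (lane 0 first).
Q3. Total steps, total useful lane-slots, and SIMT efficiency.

step 0: eval (tid == (r0 * 3))       {0,1,2,3,4,5,6,7}
step 1: r2 <- (r3 * -8)              {0}
step 2: r2 <- tid                    {0}
step 3: r2 <- tid                    {1,2,3,4,5,6,7}
step 4: r2 <- (tid * (tid % 4))      {1,2,3,4,5,6,7}
step 5: r2 <- min((-3 % 3), r0)      {1,2,3,4,5,6,7}
step 6: eval ((r2 - tid) <= -4)      {0,1,2,3,4,5,6,7}
step 7: r0 <- min((tid + tid), 4)    {4,5,6,7}
step 8: r2 <- -4                     {0,1,2,3}
step 9: r0 <- max((-7 % 5), -9)      {0,1,2,3,4,5,6,7}
step 10: r3 <- (max(-3, 6) * r0)      {0,1,2,3,4,5,6,7}
step 11: r2 <- (min(tid, tid) + (tid + r3)) {0,1,2,3,4,5,6,7}
step 12: r3 <- ((r3 - tid) - r0)      {0,1,2,3,4,5,6,7}

Answer: 13 steps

r2: 18,20,22,24,26,28,30,32
r3: 15,14,13,12,11,10,9,8
r0: 3,3,3,3,3,3,3,3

steps = 13; useful = 79; efficiency = 79/104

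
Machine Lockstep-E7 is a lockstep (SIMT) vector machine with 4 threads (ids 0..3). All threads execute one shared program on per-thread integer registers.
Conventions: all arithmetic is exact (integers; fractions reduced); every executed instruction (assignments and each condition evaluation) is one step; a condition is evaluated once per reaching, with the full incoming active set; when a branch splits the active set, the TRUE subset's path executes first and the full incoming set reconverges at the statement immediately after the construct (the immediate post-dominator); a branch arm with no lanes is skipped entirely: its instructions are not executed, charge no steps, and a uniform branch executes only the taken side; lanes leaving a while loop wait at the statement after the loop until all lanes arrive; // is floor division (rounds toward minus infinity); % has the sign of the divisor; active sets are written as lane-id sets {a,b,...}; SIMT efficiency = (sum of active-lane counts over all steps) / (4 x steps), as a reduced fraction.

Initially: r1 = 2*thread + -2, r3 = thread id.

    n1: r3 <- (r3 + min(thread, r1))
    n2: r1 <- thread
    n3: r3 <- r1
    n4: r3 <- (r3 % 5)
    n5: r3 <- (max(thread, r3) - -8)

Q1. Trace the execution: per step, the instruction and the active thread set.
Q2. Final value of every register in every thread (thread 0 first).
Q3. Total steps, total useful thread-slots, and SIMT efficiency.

step 0: r3 <- (r3 + min(thread, r1)) {0,1,2,3}
step 1: r1 <- thread                 {0,1,2,3}
step 2: r3 <- r1                     {0,1,2,3}
step 3: r3 <- (r3 % 5)               {0,1,2,3}
step 4: r3 <- (max(thread, r3) - -8) {0,1,2,3}

Answer: 5 steps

r1: 0,1,2,3
r3: 8,9,10,11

steps = 5; useful = 20; efficiency = 20/20 = 1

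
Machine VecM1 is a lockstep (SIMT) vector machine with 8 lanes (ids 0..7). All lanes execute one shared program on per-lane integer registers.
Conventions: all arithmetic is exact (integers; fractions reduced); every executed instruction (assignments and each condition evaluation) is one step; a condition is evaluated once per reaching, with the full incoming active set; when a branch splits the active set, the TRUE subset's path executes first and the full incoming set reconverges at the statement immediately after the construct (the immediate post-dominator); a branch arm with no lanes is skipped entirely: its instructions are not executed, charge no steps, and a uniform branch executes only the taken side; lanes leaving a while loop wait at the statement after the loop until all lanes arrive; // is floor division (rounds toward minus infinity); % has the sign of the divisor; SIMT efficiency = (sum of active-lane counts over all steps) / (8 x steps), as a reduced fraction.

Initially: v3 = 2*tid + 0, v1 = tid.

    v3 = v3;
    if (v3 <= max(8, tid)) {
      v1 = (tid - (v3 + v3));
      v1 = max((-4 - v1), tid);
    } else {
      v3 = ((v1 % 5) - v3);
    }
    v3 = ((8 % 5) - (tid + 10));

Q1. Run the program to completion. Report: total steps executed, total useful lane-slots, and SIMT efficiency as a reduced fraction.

Answer: 6 steps, 37 useful, 37/48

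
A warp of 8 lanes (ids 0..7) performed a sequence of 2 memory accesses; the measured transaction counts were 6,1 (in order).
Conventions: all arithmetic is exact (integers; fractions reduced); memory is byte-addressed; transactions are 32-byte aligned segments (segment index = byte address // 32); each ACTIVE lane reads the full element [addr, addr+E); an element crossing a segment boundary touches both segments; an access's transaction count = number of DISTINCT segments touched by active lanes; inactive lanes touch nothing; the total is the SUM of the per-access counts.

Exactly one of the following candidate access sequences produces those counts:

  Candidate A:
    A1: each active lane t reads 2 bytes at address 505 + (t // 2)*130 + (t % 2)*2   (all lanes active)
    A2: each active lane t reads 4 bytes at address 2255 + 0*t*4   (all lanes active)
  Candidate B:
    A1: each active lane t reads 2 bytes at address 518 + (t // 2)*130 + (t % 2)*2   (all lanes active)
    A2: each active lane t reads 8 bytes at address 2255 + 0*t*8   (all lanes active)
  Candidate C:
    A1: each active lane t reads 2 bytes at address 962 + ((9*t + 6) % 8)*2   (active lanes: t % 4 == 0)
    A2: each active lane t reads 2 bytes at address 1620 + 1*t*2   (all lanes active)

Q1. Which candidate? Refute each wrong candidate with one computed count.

B: A1 gives 4 transactions, not 6
C: A1 gives 1 transaction, not 6
A: all counts match (6,1)

Answer: A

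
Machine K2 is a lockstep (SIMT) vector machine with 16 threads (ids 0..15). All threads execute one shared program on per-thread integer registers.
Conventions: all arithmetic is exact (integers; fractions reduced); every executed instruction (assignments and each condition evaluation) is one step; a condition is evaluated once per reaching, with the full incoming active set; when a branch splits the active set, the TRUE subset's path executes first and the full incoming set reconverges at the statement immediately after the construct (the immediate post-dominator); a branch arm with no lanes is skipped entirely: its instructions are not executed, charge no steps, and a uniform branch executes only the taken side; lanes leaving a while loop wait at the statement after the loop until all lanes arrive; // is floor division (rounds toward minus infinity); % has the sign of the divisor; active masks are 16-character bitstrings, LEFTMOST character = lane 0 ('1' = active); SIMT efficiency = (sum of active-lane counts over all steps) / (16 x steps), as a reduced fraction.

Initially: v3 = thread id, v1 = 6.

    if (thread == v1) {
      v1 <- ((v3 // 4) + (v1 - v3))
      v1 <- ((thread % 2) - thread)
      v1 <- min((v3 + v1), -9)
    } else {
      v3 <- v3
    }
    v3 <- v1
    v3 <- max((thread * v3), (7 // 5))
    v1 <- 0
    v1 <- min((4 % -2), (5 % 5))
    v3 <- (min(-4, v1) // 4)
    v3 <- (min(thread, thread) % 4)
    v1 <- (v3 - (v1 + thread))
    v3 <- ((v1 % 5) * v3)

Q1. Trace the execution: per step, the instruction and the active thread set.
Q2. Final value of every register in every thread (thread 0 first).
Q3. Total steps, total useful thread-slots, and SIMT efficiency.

step 0: eval (thread == v1)          1111111111111111
step 1: v1 <- ((v3 // 4) + (v1 - v3)) 0000001000000000
step 2: v1 <- ((thread % 2) - thread) 0000001000000000
step 3: v1 <- min((v3 + v1), -9)     0000001000000000
step 4: v3 <- v3                     1111110111111111
step 5: v3 <- v1                     1111111111111111
step 6: v3 <- max((thread * v3), (7 // 5)) 1111111111111111
step 7: v1 <- 0                      1111111111111111
step 8: v1 <- min((4 % -2), (5 % 5)) 1111111111111111
step 9: v3 <- (min(-4, v1) // 4)     1111111111111111
step 10: v3 <- (min(thread, thread) % 4) 1111111111111111
step 11: v1 <- (v3 - (v1 + thread))   1111111111111111
step 12: v3 <- ((v1 % 5) * v3)        1111111111111111

Answer: 13 steps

v3: 0,0,0,0,0,1,2,3,0,2,4,6,0,3,6,9
v1: 0,0,0,0,-4,-4,-4,-4,-8,-8,-8,-8,-12,-12,-12,-12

steps = 13; useful = 162; efficiency = 162/208 = 81/104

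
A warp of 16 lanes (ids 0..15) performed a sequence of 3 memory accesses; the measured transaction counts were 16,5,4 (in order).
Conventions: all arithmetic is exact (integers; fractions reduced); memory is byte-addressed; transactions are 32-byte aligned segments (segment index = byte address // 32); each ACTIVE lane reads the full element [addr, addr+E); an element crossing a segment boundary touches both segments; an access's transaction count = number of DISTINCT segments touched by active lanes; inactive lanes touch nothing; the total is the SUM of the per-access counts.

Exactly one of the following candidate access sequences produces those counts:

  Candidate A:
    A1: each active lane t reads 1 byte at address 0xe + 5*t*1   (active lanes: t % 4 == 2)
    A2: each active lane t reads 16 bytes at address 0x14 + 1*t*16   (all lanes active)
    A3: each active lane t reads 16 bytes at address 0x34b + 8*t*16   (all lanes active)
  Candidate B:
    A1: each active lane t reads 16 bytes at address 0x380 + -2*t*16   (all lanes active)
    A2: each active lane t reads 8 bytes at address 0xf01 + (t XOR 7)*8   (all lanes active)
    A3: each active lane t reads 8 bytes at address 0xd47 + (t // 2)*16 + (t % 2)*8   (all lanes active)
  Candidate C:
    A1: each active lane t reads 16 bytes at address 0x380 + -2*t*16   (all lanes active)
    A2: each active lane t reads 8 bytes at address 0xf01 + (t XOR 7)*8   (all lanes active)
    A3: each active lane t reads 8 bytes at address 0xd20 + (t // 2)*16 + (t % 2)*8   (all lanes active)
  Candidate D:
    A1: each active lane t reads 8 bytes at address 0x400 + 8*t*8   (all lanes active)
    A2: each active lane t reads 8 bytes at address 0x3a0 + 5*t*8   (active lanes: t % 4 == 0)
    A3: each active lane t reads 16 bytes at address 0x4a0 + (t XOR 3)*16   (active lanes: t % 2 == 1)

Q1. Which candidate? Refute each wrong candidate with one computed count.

A: A1 gives 3 transactions, not 16
B: A3 gives 5 transactions, not 4
D: A2 gives 4 transactions, not 5
C: all counts match (16,5,4)

Answer: C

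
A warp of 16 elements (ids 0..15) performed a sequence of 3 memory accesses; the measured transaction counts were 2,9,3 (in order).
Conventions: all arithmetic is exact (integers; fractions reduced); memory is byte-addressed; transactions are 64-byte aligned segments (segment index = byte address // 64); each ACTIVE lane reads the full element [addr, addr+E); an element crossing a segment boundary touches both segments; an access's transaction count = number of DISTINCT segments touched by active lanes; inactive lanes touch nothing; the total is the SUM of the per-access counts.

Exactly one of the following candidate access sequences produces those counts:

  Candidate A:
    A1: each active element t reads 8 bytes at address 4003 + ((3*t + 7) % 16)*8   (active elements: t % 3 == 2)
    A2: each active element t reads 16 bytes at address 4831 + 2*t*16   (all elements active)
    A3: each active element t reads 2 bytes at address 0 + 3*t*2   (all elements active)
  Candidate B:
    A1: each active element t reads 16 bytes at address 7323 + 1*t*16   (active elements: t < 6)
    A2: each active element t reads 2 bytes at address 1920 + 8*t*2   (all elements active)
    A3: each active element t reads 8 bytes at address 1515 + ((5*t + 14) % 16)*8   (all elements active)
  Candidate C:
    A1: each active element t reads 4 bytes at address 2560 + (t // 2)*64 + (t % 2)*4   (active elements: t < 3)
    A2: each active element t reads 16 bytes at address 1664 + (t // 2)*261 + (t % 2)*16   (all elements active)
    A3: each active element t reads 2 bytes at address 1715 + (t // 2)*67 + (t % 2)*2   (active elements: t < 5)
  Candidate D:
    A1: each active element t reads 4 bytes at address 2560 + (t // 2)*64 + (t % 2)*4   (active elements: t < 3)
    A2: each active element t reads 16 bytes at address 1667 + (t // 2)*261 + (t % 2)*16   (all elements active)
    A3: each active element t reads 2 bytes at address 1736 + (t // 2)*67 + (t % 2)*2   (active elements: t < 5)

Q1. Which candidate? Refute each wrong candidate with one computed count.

A: A1 gives 3 transactions, not 2
B: A2 gives 4 transactions, not 9
D: A2 gives 10 transactions, not 9
C: all counts match (2,9,3)

Answer: C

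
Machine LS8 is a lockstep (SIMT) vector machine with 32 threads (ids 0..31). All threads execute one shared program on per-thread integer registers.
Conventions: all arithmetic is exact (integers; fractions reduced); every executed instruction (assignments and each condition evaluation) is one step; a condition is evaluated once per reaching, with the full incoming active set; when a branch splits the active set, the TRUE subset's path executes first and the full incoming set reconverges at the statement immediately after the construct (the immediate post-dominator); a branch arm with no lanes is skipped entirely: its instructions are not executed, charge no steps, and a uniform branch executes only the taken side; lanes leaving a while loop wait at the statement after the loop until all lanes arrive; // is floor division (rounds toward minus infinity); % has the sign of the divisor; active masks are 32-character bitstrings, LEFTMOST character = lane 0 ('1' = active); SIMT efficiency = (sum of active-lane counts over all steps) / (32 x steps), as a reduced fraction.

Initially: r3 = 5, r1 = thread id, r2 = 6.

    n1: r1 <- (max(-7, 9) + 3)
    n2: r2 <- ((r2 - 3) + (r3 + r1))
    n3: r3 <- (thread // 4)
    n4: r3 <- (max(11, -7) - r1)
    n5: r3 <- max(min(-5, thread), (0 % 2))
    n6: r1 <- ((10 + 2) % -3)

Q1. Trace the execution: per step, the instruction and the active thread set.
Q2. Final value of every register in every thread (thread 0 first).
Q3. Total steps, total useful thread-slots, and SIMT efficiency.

step 0: r1 <- (max(-7, 9) + 3)       11111111111111111111111111111111
step 1: r2 <- ((r2 - 3) + (r3 + r1)) 11111111111111111111111111111111
step 2: r3 <- (thread // 4)          11111111111111111111111111111111
step 3: r3 <- (max(11, -7) - r1)     11111111111111111111111111111111
step 4: r3 <- max(min(-5, thread), (0 % 2)) 11111111111111111111111111111111
step 5: r1 <- ((10 + 2) % -3)        11111111111111111111111111111111

Answer: 6 steps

r3: 0,0,0,0,0,0,0,0,0,0,0,0,0,0,0,0,0,0,0,0,0,0,0,0,0,0,0,0,0,0,0,0
r1: 0,0,0,0,0,0,0,0,0,0,0,0,0,0,0,0,0,0,0,0,0,0,0,0,0,0,0,0,0,0,0,0
r2: 20,20,20,20,20,20,20,20,20,20,20,20,20,20,20,20,20,20,20,20,20,20,20,20,20,20,20,20,20,20,20,20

steps = 6; useful = 192; efficiency = 192/192 = 1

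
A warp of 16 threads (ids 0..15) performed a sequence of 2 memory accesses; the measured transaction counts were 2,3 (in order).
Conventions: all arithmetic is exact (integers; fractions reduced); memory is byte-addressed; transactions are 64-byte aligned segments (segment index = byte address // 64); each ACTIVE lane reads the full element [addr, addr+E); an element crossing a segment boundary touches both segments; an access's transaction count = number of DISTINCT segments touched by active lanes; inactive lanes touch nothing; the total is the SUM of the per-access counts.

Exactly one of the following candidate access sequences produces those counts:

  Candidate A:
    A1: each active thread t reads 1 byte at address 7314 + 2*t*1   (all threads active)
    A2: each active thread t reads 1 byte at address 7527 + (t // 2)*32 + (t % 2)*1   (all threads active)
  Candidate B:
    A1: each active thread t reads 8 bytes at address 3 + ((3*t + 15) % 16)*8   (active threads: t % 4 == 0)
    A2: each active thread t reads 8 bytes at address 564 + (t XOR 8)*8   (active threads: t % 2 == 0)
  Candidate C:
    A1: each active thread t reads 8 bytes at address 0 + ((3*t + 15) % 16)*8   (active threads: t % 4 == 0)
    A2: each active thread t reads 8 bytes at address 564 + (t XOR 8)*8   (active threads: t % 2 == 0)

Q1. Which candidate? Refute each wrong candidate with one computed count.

A: A1 gives 1 transaction, not 2
B: A1 gives 3 transactions, not 2
C: all counts match (2,3)

Answer: C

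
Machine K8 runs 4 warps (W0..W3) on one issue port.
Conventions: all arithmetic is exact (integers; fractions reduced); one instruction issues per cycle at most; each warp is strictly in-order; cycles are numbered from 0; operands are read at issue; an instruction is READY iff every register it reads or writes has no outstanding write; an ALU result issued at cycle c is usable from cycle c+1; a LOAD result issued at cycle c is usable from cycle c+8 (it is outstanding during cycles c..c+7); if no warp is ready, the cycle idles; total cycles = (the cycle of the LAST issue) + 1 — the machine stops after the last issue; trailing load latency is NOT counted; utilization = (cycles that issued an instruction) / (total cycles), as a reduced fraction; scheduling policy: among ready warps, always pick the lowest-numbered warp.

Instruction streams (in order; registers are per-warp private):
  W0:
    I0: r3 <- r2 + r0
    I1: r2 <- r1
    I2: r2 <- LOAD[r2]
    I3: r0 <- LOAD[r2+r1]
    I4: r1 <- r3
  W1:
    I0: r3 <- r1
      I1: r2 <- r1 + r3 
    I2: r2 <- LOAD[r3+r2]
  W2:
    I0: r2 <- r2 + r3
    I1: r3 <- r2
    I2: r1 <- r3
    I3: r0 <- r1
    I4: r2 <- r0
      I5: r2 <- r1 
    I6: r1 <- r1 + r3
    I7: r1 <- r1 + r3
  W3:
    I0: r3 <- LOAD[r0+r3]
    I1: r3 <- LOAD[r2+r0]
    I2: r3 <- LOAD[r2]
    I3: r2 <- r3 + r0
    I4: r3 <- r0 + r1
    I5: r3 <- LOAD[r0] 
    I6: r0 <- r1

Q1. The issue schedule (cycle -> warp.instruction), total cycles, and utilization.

cycle 0: W0.I0
cycle 1: W0.I1
cycle 2: W0.I2
cycle 3: W1.I0
cycle 4: W1.I1
cycle 5: W1.I2
cycle 6: W2.I0
cycle 7: W2.I1
cycle 8: W2.I2
cycle 9: W2.I3
cycle 10: W0.I3
cycle 11: W0.I4
cycle 12: W2.I4
cycle 13: W2.I5
cycle 14: W2.I6
cycle 15: W2.I7
cycle 16: W3.I0
cycle 17: idle
cycle 18: idle
cycle 19: idle
cycle 20: idle
cycle 21: idle
cycle 22: idle
cycle 23: idle
cycle 24: W3.I1
cycle 25: idle
cycle 26: idle
cycle 27: idle
cycle 28: idle
cycle 29: idle
cycle 30: idle
cycle 31: idle
cycle 32: W3.I2
cycle 33: idle
cycle 34: idle
cycle 35: idle
cycle 36: idle
cycle 37: idle
cycle 38: idle
cycle 39: idle
cycle 40: W3.I3
cycle 41: W3.I4
cycle 42: W3.I5
cycle 43: W3.I6

Answer: 44 cycles, utilization 23/44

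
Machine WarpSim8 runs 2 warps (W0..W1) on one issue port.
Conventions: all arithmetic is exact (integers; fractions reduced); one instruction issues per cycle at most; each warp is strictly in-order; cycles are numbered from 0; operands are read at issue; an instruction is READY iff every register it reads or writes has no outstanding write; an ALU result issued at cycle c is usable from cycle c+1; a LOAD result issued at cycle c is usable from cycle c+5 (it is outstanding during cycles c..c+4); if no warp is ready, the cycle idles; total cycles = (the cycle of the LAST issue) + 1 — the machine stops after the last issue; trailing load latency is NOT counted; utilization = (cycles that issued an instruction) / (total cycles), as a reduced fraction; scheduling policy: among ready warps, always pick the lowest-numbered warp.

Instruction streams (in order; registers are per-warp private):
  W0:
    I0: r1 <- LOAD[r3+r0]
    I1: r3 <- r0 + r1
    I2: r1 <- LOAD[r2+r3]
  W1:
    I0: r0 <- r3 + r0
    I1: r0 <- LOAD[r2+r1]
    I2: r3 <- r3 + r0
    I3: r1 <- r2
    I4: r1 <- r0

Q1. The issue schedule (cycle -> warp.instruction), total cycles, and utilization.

cycle 0: W0.I0
cycle 1: W1.I0
cycle 2: W1.I1
cycle 3: idle
cycle 4: idle
cycle 5: W0.I1
cycle 6: W0.I2
cycle 7: W1.I2
cycle 8: W1.I3
cycle 9: W1.I4

Answer: 10 cycles, utilization 4/5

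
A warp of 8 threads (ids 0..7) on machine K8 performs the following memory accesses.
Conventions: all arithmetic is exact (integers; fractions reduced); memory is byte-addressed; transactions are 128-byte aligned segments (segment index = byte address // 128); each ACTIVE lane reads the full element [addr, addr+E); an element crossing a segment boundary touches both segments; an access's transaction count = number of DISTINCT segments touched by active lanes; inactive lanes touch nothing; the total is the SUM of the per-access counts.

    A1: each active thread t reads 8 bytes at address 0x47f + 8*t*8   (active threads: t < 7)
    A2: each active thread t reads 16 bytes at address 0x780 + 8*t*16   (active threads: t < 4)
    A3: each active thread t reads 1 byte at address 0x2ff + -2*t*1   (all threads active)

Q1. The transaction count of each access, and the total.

A1: 5 transactions
A2: 4 transactions
A3: 1 transaction

Answer: 5,4,1; total 10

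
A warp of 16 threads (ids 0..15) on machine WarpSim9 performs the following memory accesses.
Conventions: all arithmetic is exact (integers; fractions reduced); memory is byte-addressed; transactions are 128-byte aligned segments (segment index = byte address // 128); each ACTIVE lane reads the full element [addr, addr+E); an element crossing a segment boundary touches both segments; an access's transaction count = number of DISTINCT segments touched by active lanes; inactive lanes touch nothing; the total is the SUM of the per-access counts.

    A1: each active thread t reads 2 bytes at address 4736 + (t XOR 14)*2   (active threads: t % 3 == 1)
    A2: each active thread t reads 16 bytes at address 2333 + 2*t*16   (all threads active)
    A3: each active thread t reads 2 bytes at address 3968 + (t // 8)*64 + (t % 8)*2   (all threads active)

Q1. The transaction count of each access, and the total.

A1: 1 transaction
A2: 5 transactions
A3: 1 transaction

Answer: 1,5,1; total 7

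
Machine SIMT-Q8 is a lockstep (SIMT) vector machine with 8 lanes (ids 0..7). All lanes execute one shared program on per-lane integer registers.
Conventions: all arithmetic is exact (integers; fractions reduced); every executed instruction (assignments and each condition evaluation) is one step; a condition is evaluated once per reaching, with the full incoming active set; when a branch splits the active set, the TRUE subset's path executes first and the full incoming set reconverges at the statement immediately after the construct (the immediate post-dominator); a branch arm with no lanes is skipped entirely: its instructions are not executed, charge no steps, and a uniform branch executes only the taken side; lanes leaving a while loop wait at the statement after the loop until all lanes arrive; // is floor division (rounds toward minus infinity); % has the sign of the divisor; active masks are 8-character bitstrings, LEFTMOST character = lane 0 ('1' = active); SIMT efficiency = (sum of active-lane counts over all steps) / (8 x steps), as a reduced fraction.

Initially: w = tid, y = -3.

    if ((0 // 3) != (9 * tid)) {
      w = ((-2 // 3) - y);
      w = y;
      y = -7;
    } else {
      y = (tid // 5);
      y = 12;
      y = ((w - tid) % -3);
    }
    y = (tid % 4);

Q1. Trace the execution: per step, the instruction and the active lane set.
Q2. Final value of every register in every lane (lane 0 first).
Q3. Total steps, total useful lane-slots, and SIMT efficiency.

step 0: eval ((0 // 3) != (9 * tid)) 11111111
step 1: w <- ((-2 // 3) - y)         01111111
step 2: w <- y                       01111111
step 3: y <- -7                      01111111
step 4: y <- (tid // 5)              10000000
step 5: y <- 12                      10000000
step 6: y <- ((w - tid) % -3)        10000000
step 7: y <- (tid % 4)               11111111

Answer: 8 steps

w: 0,-3,-3,-3,-3,-3,-3,-3
y: 0,1,2,3,0,1,2,3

steps = 8; useful = 40; efficiency = 40/64 = 5/8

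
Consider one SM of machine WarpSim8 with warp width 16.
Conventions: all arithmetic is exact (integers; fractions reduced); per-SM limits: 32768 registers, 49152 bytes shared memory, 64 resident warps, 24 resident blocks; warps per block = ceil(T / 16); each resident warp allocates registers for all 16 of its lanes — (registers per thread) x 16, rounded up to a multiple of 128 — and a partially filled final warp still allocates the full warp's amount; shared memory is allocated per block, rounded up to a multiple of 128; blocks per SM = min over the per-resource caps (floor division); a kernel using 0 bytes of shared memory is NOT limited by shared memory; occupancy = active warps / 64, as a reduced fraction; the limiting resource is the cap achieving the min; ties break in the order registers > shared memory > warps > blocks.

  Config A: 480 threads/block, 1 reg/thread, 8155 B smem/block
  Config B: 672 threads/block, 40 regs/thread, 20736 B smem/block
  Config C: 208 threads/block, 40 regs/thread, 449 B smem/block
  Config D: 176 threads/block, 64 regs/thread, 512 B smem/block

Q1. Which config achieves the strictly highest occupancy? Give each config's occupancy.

occupancies: A 15/16, B 21/32, C 39/64, D 11/32

Answer: A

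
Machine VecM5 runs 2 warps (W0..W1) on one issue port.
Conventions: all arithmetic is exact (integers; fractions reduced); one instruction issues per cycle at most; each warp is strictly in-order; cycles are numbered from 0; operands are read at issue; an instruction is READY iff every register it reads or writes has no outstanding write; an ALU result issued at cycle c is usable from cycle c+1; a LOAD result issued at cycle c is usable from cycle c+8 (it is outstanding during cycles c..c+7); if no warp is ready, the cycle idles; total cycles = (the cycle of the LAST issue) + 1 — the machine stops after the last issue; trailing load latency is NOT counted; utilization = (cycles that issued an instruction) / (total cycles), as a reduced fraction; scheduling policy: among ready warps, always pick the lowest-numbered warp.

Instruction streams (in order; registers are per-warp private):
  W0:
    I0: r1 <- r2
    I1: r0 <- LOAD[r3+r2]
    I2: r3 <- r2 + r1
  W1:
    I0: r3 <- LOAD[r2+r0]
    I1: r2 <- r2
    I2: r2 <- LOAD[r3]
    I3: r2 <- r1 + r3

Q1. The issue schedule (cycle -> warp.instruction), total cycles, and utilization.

cycle 0: W0.I0
cycle 1: W0.I1
cycle 2: W0.I2
cycle 3: W1.I0
cycle 4: W1.I1
cycle 5: idle
cycle 6: idle
cycle 7: idle
cycle 8: idle
cycle 9: idle
cycle 10: idle
cycle 11: W1.I2
cycle 12: idle
cycle 13: idle
cycle 14: idle
cycle 15: idle
cycle 16: idle
cycle 17: idle
cycle 18: idle
cycle 19: W1.I3

Answer: 20 cycles, utilization 7/20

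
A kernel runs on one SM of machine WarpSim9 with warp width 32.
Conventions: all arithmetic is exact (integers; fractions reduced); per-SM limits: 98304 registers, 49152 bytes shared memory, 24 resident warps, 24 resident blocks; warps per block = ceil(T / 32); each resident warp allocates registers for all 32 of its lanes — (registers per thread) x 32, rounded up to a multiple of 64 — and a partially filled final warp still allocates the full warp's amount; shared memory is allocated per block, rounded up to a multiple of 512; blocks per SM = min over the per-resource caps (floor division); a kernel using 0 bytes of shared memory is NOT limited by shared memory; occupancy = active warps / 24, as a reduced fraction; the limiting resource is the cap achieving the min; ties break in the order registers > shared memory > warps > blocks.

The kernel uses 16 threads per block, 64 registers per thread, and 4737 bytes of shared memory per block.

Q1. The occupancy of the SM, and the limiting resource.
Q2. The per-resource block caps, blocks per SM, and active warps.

Answer: occupancy 3/8, limited by shared memory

registers: 48 blocks
shared memory: 9 blocks
warps: 24 blocks
blocks: 24 blocks

Answer: 9 blocks, 9 active warps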